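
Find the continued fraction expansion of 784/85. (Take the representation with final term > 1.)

784 = 9*85 + 19
85 = 4*19 + 9
19 = 2*9 + 1
9 = 9*1 + 0  (stop)
So 784/85 = [9; 4, 2, 9].

[9; 4, 2, 9]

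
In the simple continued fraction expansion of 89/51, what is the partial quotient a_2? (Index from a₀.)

89 = 1·51 + 38   →  a_0 = 1
51 = 1·38 + 13   →  a_1 = 1
38 = 2·13 + 12   →  a_2 = 2

2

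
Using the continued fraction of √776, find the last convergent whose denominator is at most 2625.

√776 = [27; 1, 5, 1, 54, …] (period length 4).
Convergents:
  p_0/q_0 = 27/1
  p_1/q_1 = 28/1
  p_2/q_2 = 167/6
  p_3/q_3 = 195/7
  p_4/q_4 = 10697/384
  p_5/q_5 = 10892/391
  p_6/q_6 = 65157/2339
  p_7/q_7 = 76049/2730
q_6 = 2339 ≤ 2625 < 2730 = q_7, so the answer is 65157/2339.

65157/2339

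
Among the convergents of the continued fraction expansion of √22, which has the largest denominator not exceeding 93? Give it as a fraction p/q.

√22 = [4; 1, 2, 4, 2, 1, 8, …] (period length 6).
Convergents:
  p_0/q_0 = 4/1
  p_1/q_1 = 5/1
  p_2/q_2 = 14/3
  p_3/q_3 = 61/13
  p_4/q_4 = 136/29
  p_5/q_5 = 197/42
  p_6/q_6 = 1712/365
q_5 = 42 ≤ 93 < 365 = q_6, so the answer is 197/42.

197/42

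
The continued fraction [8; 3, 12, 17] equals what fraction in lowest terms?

5261/632

Fold from the inside: start with 17/1.
  12 + 1/17 = 205/17
  3 + 17/205 = 632/205
  8 + 205/632 = 5261/632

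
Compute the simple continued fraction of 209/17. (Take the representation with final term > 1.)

209 = 12*17 + 5
17 = 3*5 + 2
5 = 2*2 + 1
2 = 2*1 + 0  (stop)
So 209/17 = [12; 3, 2, 2].

[12; 3, 2, 2]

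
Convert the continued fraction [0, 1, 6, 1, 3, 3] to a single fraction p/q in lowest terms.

Fold from the inside: start with 3/1.
  3 + 1/3 = 10/3
  1 + 3/10 = 13/10
  6 + 10/13 = 88/13
  1 + 13/88 = 101/88
  0 + 88/101 = 88/101

88/101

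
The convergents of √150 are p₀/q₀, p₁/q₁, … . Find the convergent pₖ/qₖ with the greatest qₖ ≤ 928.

4801/392

√150 = [12; 4, 24, …] (period length 2).
Convergents:
  p_0/q_0 = 12/1
  p_1/q_1 = 49/4
  p_2/q_2 = 1188/97
  p_3/q_3 = 4801/392
  p_4/q_4 = 116412/9505
q_3 = 392 ≤ 928 < 9505 = q_4, so the answer is 4801/392.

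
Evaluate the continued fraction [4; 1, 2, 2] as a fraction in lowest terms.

33/7

Using pₖ = aₖpₖ₋₁ + pₖ₋₂ and qₖ = aₖqₖ₋₁ + qₖ₋₂:
  k=0: a=4, p=4, q=1
  k=1: a=1, p=5, q=1
  k=2: a=2, p=14, q=3
  k=3: a=2, p=33, q=7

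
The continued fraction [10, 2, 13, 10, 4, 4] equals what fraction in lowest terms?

49599/4732

Fold from the inside: start with 4/1.
  4 + 1/4 = 17/4
  10 + 4/17 = 174/17
  13 + 17/174 = 2279/174
  2 + 174/2279 = 4732/2279
  10 + 2279/4732 = 49599/4732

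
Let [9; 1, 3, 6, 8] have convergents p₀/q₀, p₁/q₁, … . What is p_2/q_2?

Using pₖ = aₖpₖ₋₁ + pₖ₋₂, qₖ = aₖqₖ₋₁ + qₖ₋₂ (with p₋₁=1, p₋₂=0, q₋₁=0, q₋₂=1):
  k=0: a=9, p=9, q=1
  k=1: a=1, p=10, q=1
  k=2: a=3, p=39, q=4

39/4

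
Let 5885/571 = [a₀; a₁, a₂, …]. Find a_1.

3

5885 = 10·571 + 175   →  a_0 = 10
571 = 3·175 + 46   →  a_1 = 3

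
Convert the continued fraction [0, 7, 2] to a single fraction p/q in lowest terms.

2/15

Using pₖ = aₖpₖ₋₁ + pₖ₋₂ and qₖ = aₖqₖ₋₁ + qₖ₋₂:
  k=0: a=0, p=0, q=1
  k=1: a=7, p=1, q=7
  k=2: a=2, p=2, q=15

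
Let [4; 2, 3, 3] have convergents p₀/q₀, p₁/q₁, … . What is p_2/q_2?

31/7

Using pₖ = aₖpₖ₋₁ + pₖ₋₂, qₖ = aₖqₖ₋₁ + qₖ₋₂ (with p₋₁=1, p₋₂=0, q₋₁=0, q₋₂=1):
  k=0: a=4, p=4, q=1
  k=1: a=2, p=9, q=2
  k=2: a=3, p=31, q=7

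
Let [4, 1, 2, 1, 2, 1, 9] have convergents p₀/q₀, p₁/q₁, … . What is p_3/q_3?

19/4

Using pₖ = aₖpₖ₋₁ + pₖ₋₂, qₖ = aₖqₖ₋₁ + qₖ₋₂ (with p₋₁=1, p₋₂=0, q₋₁=0, q₋₂=1):
  k=0: a=4, p=4, q=1
  k=1: a=1, p=5, q=1
  k=2: a=2, p=14, q=3
  k=3: a=1, p=19, q=4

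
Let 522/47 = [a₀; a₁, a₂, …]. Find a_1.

9

522 = 11·47 + 5   →  a_0 = 11
47 = 9·5 + 2   →  a_1 = 9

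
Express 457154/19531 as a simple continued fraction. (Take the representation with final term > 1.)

[23; 2, 2, 5, 1, 2, 13, 16]

457154 = 23*19531 + 7941
19531 = 2*7941 + 3649
7941 = 2*3649 + 643
3649 = 5*643 + 434
643 = 1*434 + 209
434 = 2*209 + 16
209 = 13*16 + 1
16 = 16*1 + 0  (stop)
So 457154/19531 = [23; 2, 2, 5, 1, 2, 13, 16].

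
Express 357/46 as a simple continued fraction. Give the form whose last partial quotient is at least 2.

[7; 1, 3, 5, 2]

357 = 7×46 + 35
46 = 1×35 + 11
35 = 3×11 + 2
11 = 5×2 + 1
2 = 2×1 + 0  (stop)
So 357/46 = [7; 1, 3, 5, 2].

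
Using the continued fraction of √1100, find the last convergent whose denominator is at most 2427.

79201/2388

√1100 = [33; 6, 66, …] (period length 2).
Convergents:
  p_0/q_0 = 33/1
  p_1/q_1 = 199/6
  p_2/q_2 = 13167/397
  p_3/q_3 = 79201/2388
  p_4/q_4 = 5240433/158005
q_3 = 2388 ≤ 2427 < 158005 = q_4, so the answer is 79201/2388.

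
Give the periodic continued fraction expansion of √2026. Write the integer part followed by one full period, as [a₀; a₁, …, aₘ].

a₀ = ⌊√2026⌋ = 45.
With m₀=0, d₀=1 and mₖ₊₁ = dₖaₖ − mₖ, dₖ₊₁ = (n − mₖ₊₁²)/dₖ, aₖ₊₁ = ⌊(a₀+mₖ₊₁)/dₖ₊₁⌋:
  k=1: m=45, d=1, a=90
d=1 and a=2a₀=90 at k=1, so the next step gives (m, d) = (45, 1) again — its k=1 value — and the period has length 1.

[45; 90]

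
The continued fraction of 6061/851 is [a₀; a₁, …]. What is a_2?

6061 = 7·851 + 104   →  a_0 = 7
851 = 8·104 + 19   →  a_1 = 8
104 = 5·19 + 9   →  a_2 = 5

5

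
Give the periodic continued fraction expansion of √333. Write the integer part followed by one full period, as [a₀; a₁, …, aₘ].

[18; 4, 36]

a₀ = ⌊√333⌋ = 18.
With m₀=0, d₀=1 and mₖ₊₁ = dₖaₖ − mₖ, dₖ₊₁ = (n − mₖ₊₁²)/dₖ, aₖ₊₁ = ⌊(a₀+mₖ₊₁)/dₖ₊₁⌋:
  k=1: m=18, d=9, a=4
  k=2: m=18, d=1, a=36
d=1 and a=2a₀=36 at k=2, so the next step gives (m, d) = (18, 9) again — its k=1 value — and the period has length 2.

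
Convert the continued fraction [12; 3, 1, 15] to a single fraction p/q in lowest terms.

Fold from the inside: start with 15/1.
  1 + 1/15 = 16/15
  3 + 15/16 = 63/16
  12 + 16/63 = 772/63

772/63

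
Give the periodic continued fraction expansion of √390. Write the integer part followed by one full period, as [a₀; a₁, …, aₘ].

[19; 1, 2, 1, 38]

a₀ = ⌊√390⌋ = 19.
With m₀=0, d₀=1 and mₖ₊₁ = dₖaₖ − mₖ, dₖ₊₁ = (n − mₖ₊₁²)/dₖ, aₖ₊₁ = ⌊(a₀+mₖ₊₁)/dₖ₊₁⌋:
  k=1: m=19, d=29, a=1
  k=2: m=10, d=10, a=2
  k=3: m=10, d=29, a=1
  k=4: m=19, d=1, a=38
d=1 and a=2a₀=38 at k=4, so the next step gives (m, d) = (19, 29) again — its k=1 value — and the period has length 4.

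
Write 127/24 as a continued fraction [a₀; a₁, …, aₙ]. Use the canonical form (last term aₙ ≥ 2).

127 = 5·24 + 7
24 = 3·7 + 3
7 = 2·3 + 1
3 = 3·1 + 0  (stop)
So 127/24 = [5; 3, 2, 3].

[5; 3, 2, 3]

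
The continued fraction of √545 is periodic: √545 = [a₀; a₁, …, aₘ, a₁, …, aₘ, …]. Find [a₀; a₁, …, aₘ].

[23; 2, 1, 8, 1, 2, 46]

a₀ = ⌊√545⌋ = 23.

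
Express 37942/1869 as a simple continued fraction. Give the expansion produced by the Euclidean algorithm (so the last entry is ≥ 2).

[20; 3, 3, 14, 13]

37942 = 20×1869 + 562
1869 = 3×562 + 183
562 = 3×183 + 13
183 = 14×13 + 1
13 = 13×1 + 0  (stop)
So 37942/1869 = [20; 3, 3, 14, 13].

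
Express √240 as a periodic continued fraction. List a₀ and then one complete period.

a₀ = ⌊√240⌋ = 15.
With m₀=0, d₀=1 and mₖ₊₁ = dₖaₖ − mₖ, dₖ₊₁ = (n − mₖ₊₁²)/dₖ, aₖ₊₁ = ⌊(a₀+mₖ₊₁)/dₖ₊₁⌋:
  k=1: m=15, d=15, a=2
  k=2: m=15, d=1, a=30
d=1 and a=2a₀=30 at k=2, so the next step gives (m, d) = (15, 15) again — its k=1 value — and the period has length 2.

[15; 2, 30]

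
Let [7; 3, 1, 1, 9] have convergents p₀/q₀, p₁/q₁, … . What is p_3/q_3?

51/7

Using pₖ = aₖpₖ₋₁ + pₖ₋₂, qₖ = aₖqₖ₋₁ + qₖ₋₂ (with p₋₁=1, p₋₂=0, q₋₁=0, q₋₂=1):
  k=0: a=7, p=7, q=1
  k=1: a=3, p=22, q=3
  k=2: a=1, p=29, q=4
  k=3: a=1, p=51, q=7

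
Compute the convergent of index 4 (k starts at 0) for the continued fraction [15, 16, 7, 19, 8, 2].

262334/17417

Using pₖ = aₖpₖ₋₁ + pₖ₋₂, qₖ = aₖqₖ₋₁ + qₖ₋₂ (with p₋₁=1, p₋₂=0, q₋₁=0, q₋₂=1):
  k=0: a=15, p=15, q=1
  k=1: a=16, p=241, q=16
  k=2: a=7, p=1702, q=113
  k=3: a=19, p=32579, q=2163
  k=4: a=8, p=262334, q=17417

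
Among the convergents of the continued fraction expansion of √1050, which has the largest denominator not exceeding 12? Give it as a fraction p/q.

√1050 = [32; 2, 2, 10, 2, 2, 64, …] (period length 6).
Convergents:
  p_0/q_0 = 32/1
  p_1/q_1 = 65/2
  p_2/q_2 = 162/5
  p_3/q_3 = 1685/52
q_2 = 5 ≤ 12 < 52 = q_3, so the answer is 162/5.

162/5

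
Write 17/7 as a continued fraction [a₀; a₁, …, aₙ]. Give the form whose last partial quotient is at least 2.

[2; 2, 3]

17 = 2×7 + 3
7 = 2×3 + 1
3 = 3×1 + 0  (stop)
So 17/7 = [2; 2, 3].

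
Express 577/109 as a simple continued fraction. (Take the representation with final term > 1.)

577 = 5×109 + 32
109 = 3×32 + 13
32 = 2×13 + 6
13 = 2×6 + 1
6 = 6×1 + 0  (stop)
So 577/109 = [5; 3, 2, 2, 6].

[5; 3, 2, 2, 6]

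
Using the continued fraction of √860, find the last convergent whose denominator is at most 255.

√860 = [29; 3, 14, 3, 58, …] (period length 4).
Convergents:
  p_0/q_0 = 29/1
  p_1/q_1 = 88/3
  p_2/q_2 = 1261/43
  p_3/q_3 = 3871/132
  p_4/q_4 = 225779/7699
q_3 = 132 ≤ 255 < 7699 = q_4, so the answer is 3871/132.

3871/132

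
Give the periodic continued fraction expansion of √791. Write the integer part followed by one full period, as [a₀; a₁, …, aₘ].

[28; 8, 56]

a₀ = ⌊√791⌋ = 28.
With m₀=0, d₀=1 and mₖ₊₁ = dₖaₖ − mₖ, dₖ₊₁ = (n − mₖ₊₁²)/dₖ, aₖ₊₁ = ⌊(a₀+mₖ₊₁)/dₖ₊₁⌋:
  k=1: m=28, d=7, a=8
  k=2: m=28, d=1, a=56
d=1 and a=2a₀=56 at k=2, so the next step gives (m, d) = (28, 7) again — its k=1 value — and the period has length 2.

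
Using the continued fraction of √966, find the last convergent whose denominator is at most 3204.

√966 = [31; 12, 2, 2, 2, 12, 62, …] (period length 6).
Convergents:
  p_0/q_0 = 31/1
  p_1/q_1 = 373/12
  p_2/q_2 = 777/25
  p_3/q_3 = 1927/62
  p_4/q_4 = 4631/149
  p_5/q_5 = 57499/1850
  p_6/q_6 = 3569569/114849
q_5 = 1850 ≤ 3204 < 114849 = q_6, so the answer is 57499/1850.

57499/1850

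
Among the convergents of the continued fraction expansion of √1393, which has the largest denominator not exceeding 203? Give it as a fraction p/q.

√1393 = [37; 3, 10, 3, 74, …] (period length 4).
Convergents:
  p_0/q_0 = 37/1
  p_1/q_1 = 112/3
  p_2/q_2 = 1157/31
  p_3/q_3 = 3583/96
  p_4/q_4 = 266299/7135
q_3 = 96 ≤ 203 < 7135 = q_4, so the answer is 3583/96.

3583/96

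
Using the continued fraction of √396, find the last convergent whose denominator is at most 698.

√396 = [19; 1, 8, 1, 38, …] (period length 4).
Convergents:
  p_0/q_0 = 19/1
  p_1/q_1 = 20/1
  p_2/q_2 = 179/9
  p_3/q_3 = 199/10
  p_4/q_4 = 7741/389
  p_5/q_5 = 7940/399
  p_6/q_6 = 71261/3581
q_5 = 399 ≤ 698 < 3581 = q_6, so the answer is 7940/399.

7940/399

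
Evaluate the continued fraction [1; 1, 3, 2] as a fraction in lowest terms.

16/9

Using pₖ = aₖpₖ₋₁ + pₖ₋₂ and qₖ = aₖqₖ₋₁ + qₖ₋₂:
  k=0: a=1, p=1, q=1
  k=1: a=1, p=2, q=1
  k=2: a=3, p=7, q=4
  k=3: a=2, p=16, q=9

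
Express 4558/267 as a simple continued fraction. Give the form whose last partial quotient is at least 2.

4558 = 17×267 + 19
267 = 14×19 + 1
19 = 19×1 + 0  (stop)
So 4558/267 = [17; 14, 19].

[17; 14, 19]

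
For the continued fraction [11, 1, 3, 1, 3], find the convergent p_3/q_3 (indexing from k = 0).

59/5

Using pₖ = aₖpₖ₋₁ + pₖ₋₂, qₖ = aₖqₖ₋₁ + qₖ₋₂ (with p₋₁=1, p₋₂=0, q₋₁=0, q₋₂=1):
  k=0: a=11, p=11, q=1
  k=1: a=1, p=12, q=1
  k=2: a=3, p=47, q=4
  k=3: a=1, p=59, q=5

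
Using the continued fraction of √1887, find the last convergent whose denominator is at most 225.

√1887 = [43; 2, 3, 1, 1, 1, 3, 2, 86, …] (period length 8).
Convergents:
  p_0/q_0 = 43/1
  p_1/q_1 = 87/2
  p_2/q_2 = 304/7
  p_3/q_3 = 391/9
  p_4/q_4 = 695/16
  p_5/q_5 = 1086/25
  p_6/q_6 = 3953/91
  p_7/q_7 = 8992/207
  p_8/q_8 = 777265/17893
q_7 = 207 ≤ 225 < 17893 = q_8, so the answer is 8992/207.

8992/207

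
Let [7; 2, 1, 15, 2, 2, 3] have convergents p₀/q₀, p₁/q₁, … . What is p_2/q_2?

Using pₖ = aₖpₖ₋₁ + pₖ₋₂, qₖ = aₖqₖ₋₁ + qₖ₋₂ (with p₋₁=1, p₋₂=0, q₋₁=0, q₋₂=1):
  k=0: a=7, p=7, q=1
  k=1: a=2, p=15, q=2
  k=2: a=1, p=22, q=3

22/3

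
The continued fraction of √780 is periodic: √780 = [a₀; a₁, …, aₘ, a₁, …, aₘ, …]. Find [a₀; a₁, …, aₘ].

a₀ = ⌊√780⌋ = 27.
With m₀=0, d₀=1 and mₖ₊₁ = dₖaₖ − mₖ, dₖ₊₁ = (n − mₖ₊₁²)/dₖ, aₖ₊₁ = ⌊(a₀+mₖ₊₁)/dₖ₊₁⌋:
  k=1: m=27, d=51, a=1
  k=2: m=24, d=4, a=12
  k=3: m=24, d=51, a=1
  k=4: m=27, d=1, a=54
d=1 and a=2a₀=54 at k=4, so the next step gives (m, d) = (27, 51) again — its k=1 value — and the period has length 4.

[27; 1, 12, 1, 54]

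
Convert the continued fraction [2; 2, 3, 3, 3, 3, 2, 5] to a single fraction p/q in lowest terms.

7646/3141

Fold from the inside: start with 5/1.
  2 + 1/5 = 11/5
  3 + 5/11 = 38/11
  3 + 11/38 = 125/38
  3 + 38/125 = 413/125
  3 + 125/413 = 1364/413
  2 + 413/1364 = 3141/1364
  2 + 1364/3141 = 7646/3141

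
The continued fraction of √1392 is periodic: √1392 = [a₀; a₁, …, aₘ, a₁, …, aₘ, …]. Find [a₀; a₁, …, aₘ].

[37; 3, 4, 3, 74]

a₀ = ⌊√1392⌋ = 37.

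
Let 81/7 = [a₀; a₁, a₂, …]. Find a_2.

1

81 = 11·7 + 4   →  a_0 = 11
7 = 1·4 + 3   →  a_1 = 1
4 = 1·3 + 1   →  a_2 = 1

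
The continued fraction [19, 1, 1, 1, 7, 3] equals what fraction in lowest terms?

1415/72

Fold from the inside: start with 3/1.
  7 + 1/3 = 22/3
  1 + 3/22 = 25/22
  1 + 22/25 = 47/25
  1 + 25/47 = 72/47
  19 + 47/72 = 1415/72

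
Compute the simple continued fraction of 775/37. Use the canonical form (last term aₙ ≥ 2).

[20; 1, 17, 2]

775 = 20*37 + 35
37 = 1*35 + 2
35 = 17*2 + 1
2 = 2*1 + 0  (stop)
So 775/37 = [20; 1, 17, 2].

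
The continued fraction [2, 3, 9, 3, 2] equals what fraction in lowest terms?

Fold from the inside: start with 2/1.
  3 + 1/2 = 7/2
  9 + 2/7 = 65/7
  3 + 7/65 = 202/65
  2 + 65/202 = 469/202

469/202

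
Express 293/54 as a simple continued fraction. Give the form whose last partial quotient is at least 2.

[5; 2, 2, 1, 7]

293 = 5*54 + 23
54 = 2*23 + 8
23 = 2*8 + 7
8 = 1*7 + 1
7 = 7*1 + 0  (stop)
So 293/54 = [5; 2, 2, 1, 7].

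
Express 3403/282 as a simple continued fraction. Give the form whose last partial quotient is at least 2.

[12; 14, 1, 5, 3]

3403 = 12·282 + 19
282 = 14·19 + 16
19 = 1·16 + 3
16 = 5·3 + 1
3 = 3·1 + 0  (stop)
So 3403/282 = [12; 14, 1, 5, 3].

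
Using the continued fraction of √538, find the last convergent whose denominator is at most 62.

√538 = [23; 5, 7, 1, 1, 7, 5, 46, …] (period length 7).
Convergents:
  p_0/q_0 = 23/1
  p_1/q_1 = 116/5
  p_2/q_2 = 835/36
  p_3/q_3 = 951/41
  p_4/q_4 = 1786/77
q_3 = 41 ≤ 62 < 77 = q_4, so the answer is 951/41.

951/41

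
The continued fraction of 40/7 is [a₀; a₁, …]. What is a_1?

40 = 5·7 + 5   →  a_0 = 5
7 = 1·5 + 2   →  a_1 = 1

1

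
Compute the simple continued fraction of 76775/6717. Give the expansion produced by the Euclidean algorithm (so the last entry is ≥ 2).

[11; 2, 3, 14, 2, 10, 3]

76775 = 11×6717 + 2888
6717 = 2×2888 + 941
2888 = 3×941 + 65
941 = 14×65 + 31
65 = 2×31 + 3
31 = 10×3 + 1
3 = 3×1 + 0  (stop)
So 76775/6717 = [11; 2, 3, 14, 2, 10, 3].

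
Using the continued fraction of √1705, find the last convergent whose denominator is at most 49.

√1705 = [41; 3, 2, 3, 82, …] (period length 4).
Convergents:
  p_0/q_0 = 41/1
  p_1/q_1 = 124/3
  p_2/q_2 = 289/7
  p_3/q_3 = 991/24
  p_4/q_4 = 81551/1975
q_3 = 24 ≤ 49 < 1975 = q_4, so the answer is 991/24.

991/24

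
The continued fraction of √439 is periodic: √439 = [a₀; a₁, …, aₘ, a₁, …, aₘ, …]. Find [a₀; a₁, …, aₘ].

[20; 1, 19, 1, 40]

a₀ = ⌊√439⌋ = 20.
With m₀=0, d₀=1 and mₖ₊₁ = dₖaₖ − mₖ, dₖ₊₁ = (n − mₖ₊₁²)/dₖ, aₖ₊₁ = ⌊(a₀+mₖ₊₁)/dₖ₊₁⌋:
  k=1: m=20, d=39, a=1
  k=2: m=19, d=2, a=19
  k=3: m=19, d=39, a=1
  k=4: m=20, d=1, a=40
d=1 and a=2a₀=40 at k=4, so the next step gives (m, d) = (20, 39) again — its k=1 value — and the period has length 4.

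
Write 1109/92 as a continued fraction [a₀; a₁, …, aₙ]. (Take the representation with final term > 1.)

1109 = 12·92 + 5
92 = 18·5 + 2
5 = 2·2 + 1
2 = 2·1 + 0  (stop)
So 1109/92 = [12; 18, 2, 2].

[12; 18, 2, 2]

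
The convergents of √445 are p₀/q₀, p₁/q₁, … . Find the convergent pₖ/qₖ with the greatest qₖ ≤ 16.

√445 = [21; 10, 1, 1, 10, 42, …] (period length 5).
Convergents:
  p_0/q_0 = 21/1
  p_1/q_1 = 211/10
  p_2/q_2 = 232/11
  p_3/q_3 = 443/21
q_2 = 11 ≤ 16 < 21 = q_3, so the answer is 232/11.

232/11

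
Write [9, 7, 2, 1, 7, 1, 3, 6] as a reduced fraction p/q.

42419/4643

Fold from the inside: start with 6/1.
  3 + 1/6 = 19/6
  1 + 6/19 = 25/19
  7 + 19/25 = 194/25
  1 + 25/194 = 219/194
  2 + 194/219 = 632/219
  7 + 219/632 = 4643/632
  9 + 632/4643 = 42419/4643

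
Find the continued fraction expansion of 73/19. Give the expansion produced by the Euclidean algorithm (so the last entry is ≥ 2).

73 = 3*19 + 16
19 = 1*16 + 3
16 = 5*3 + 1
3 = 3*1 + 0  (stop)
So 73/19 = [3; 1, 5, 3].

[3; 1, 5, 3]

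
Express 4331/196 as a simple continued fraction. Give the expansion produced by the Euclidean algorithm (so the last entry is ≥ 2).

4331 = 22*196 + 19
196 = 10*19 + 6
19 = 3*6 + 1
6 = 6*1 + 0  (stop)
So 4331/196 = [22; 10, 3, 6].

[22; 10, 3, 6]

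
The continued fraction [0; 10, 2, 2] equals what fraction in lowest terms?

5/52

Using pₖ = aₖpₖ₋₁ + pₖ₋₂ and qₖ = aₖqₖ₋₁ + qₖ₋₂:
  k=0: a=0, p=0, q=1
  k=1: a=10, p=1, q=10
  k=2: a=2, p=2, q=21
  k=3: a=2, p=5, q=52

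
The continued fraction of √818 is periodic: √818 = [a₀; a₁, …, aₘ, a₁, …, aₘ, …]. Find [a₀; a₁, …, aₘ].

a₀ = ⌊√818⌋ = 28.
With m₀=0, d₀=1 and mₖ₊₁ = dₖaₖ − mₖ, dₖ₊₁ = (n − mₖ₊₁²)/dₖ, aₖ₊₁ = ⌊(a₀+mₖ₊₁)/dₖ₊₁⌋:
  k=1: m=28, d=34, a=1
  k=2: m=6, d=23, a=1
  k=3: m=17, d=23, a=1
  k=4: m=6, d=34, a=1
  k=5: m=28, d=1, a=56
d=1 and a=2a₀=56 at k=5, so the next step gives (m, d) = (28, 34) again — its k=1 value — and the period has length 5.

[28; 1, 1, 1, 1, 56]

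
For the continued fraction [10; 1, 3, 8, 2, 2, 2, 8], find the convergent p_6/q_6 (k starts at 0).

Using pₖ = aₖpₖ₋₁ + pₖ₋₂, qₖ = aₖqₖ₋₁ + qₖ₋₂ (with p₋₁=1, p₋₂=0, q₋₁=0, q₋₂=1):
  k=0: a=10, p=10, q=1
  k=1: a=1, p=11, q=1
  k=2: a=3, p=43, q=4
  k=3: a=8, p=355, q=33
  k=4: a=2, p=753, q=70
  k=5: a=2, p=1861, q=173
  k=6: a=2, p=4475, q=416

4475/416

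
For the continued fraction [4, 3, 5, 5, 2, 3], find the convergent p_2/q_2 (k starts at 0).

69/16

Using pₖ = aₖpₖ₋₁ + pₖ₋₂, qₖ = aₖqₖ₋₁ + qₖ₋₂ (with p₋₁=1, p₋₂=0, q₋₁=0, q₋₂=1):
  k=0: a=4, p=4, q=1
  k=1: a=3, p=13, q=3
  k=2: a=5, p=69, q=16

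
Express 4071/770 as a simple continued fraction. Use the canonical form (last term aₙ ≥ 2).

4071 = 5·770 + 221
770 = 3·221 + 107
221 = 2·107 + 7
107 = 15·7 + 2
7 = 3·2 + 1
2 = 2·1 + 0  (stop)
So 4071/770 = [5; 3, 2, 15, 3, 2].

[5; 3, 2, 15, 3, 2]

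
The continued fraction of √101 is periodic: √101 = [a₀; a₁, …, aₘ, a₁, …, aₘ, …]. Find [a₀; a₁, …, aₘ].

[10; 20]

a₀ = ⌊√101⌋ = 10.
With m₀=0, d₀=1 and mₖ₊₁ = dₖaₖ − mₖ, dₖ₊₁ = (n − mₖ₊₁²)/dₖ, aₖ₊₁ = ⌊(a₀+mₖ₊₁)/dₖ₊₁⌋:
  k=1: m=10, d=1, a=20
d=1 and a=2a₀=20 at k=1, so the next step gives (m, d) = (10, 1) again — its k=1 value — and the period has length 1.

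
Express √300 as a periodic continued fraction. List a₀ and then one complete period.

a₀ = ⌊√300⌋ = 17.
With m₀=0, d₀=1 and mₖ₊₁ = dₖaₖ − mₖ, dₖ₊₁ = (n − mₖ₊₁²)/dₖ, aₖ₊₁ = ⌊(a₀+mₖ₊₁)/dₖ₊₁⌋:
  k=1: m=17, d=11, a=3
  k=2: m=16, d=4, a=8
  k=3: m=16, d=11, a=3
  k=4: m=17, d=1, a=34
d=1 and a=2a₀=34 at k=4, so the next step gives (m, d) = (17, 11) again — its k=1 value — and the period has length 4.

[17; 3, 8, 3, 34]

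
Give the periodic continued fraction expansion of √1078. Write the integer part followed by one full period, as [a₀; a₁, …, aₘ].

[32; 1, 4, 1, 64]

a₀ = ⌊√1078⌋ = 32.
With m₀=0, d₀=1 and mₖ₊₁ = dₖaₖ − mₖ, dₖ₊₁ = (n − mₖ₊₁²)/dₖ, aₖ₊₁ = ⌊(a₀+mₖ₊₁)/dₖ₊₁⌋:
  k=1: m=32, d=54, a=1
  k=2: m=22, d=11, a=4
  k=3: m=22, d=54, a=1
  k=4: m=32, d=1, a=64
d=1 and a=2a₀=64 at k=4, so the next step gives (m, d) = (32, 54) again — its k=1 value — and the period has length 4.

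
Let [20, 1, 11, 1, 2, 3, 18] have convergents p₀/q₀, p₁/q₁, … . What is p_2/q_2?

Using pₖ = aₖpₖ₋₁ + pₖ₋₂, qₖ = aₖqₖ₋₁ + qₖ₋₂ (with p₋₁=1, p₋₂=0, q₋₁=0, q₋₂=1):
  k=0: a=20, p=20, q=1
  k=1: a=1, p=21, q=1
  k=2: a=11, p=251, q=12

251/12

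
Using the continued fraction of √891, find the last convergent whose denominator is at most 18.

√891 = [29; 1, 5, 1, 1, 1, 5, 1, 58, …] (period length 8).
Convergents:
  p_0/q_0 = 29/1
  p_1/q_1 = 30/1
  p_2/q_2 = 179/6
  p_3/q_3 = 209/7
  p_4/q_4 = 388/13
  p_5/q_5 = 597/20
q_4 = 13 ≤ 18 < 20 = q_5, so the answer is 388/13.

388/13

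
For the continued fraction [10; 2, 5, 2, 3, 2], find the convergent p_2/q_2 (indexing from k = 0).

Using pₖ = aₖpₖ₋₁ + pₖ₋₂, qₖ = aₖqₖ₋₁ + qₖ₋₂ (with p₋₁=1, p₋₂=0, q₋₁=0, q₋₂=1):
  k=0: a=10, p=10, q=1
  k=1: a=2, p=21, q=2
  k=2: a=5, p=115, q=11

115/11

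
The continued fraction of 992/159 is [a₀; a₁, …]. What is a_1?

992 = 6·159 + 38   →  a_0 = 6
159 = 4·38 + 7   →  a_1 = 4

4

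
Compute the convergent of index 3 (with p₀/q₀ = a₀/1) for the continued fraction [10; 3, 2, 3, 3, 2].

Using pₖ = aₖpₖ₋₁ + pₖ₋₂, qₖ = aₖqₖ₋₁ + qₖ₋₂ (with p₋₁=1, p₋₂=0, q₋₁=0, q₋₂=1):
  k=0: a=10, p=10, q=1
  k=1: a=3, p=31, q=3
  k=2: a=2, p=72, q=7
  k=3: a=3, p=247, q=24

247/24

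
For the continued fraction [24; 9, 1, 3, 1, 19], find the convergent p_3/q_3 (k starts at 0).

940/39

Using pₖ = aₖpₖ₋₁ + pₖ₋₂, qₖ = aₖqₖ₋₁ + qₖ₋₂ (with p₋₁=1, p₋₂=0, q₋₁=0, q₋₂=1):
  k=0: a=24, p=24, q=1
  k=1: a=9, p=217, q=9
  k=2: a=1, p=241, q=10
  k=3: a=3, p=940, q=39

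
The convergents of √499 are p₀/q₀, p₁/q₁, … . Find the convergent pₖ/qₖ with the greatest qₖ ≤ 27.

67/3

√499 = [22; 2, 1, 21, 1, 2, 44, …] (period length 6).
Convergents:
  p_0/q_0 = 22/1
  p_1/q_1 = 45/2
  p_2/q_2 = 67/3
  p_3/q_3 = 1452/65
q_2 = 3 ≤ 27 < 65 = q_3, so the answer is 67/3.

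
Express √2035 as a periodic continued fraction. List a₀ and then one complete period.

a₀ = ⌊√2035⌋ = 45.
With m₀=0, d₀=1 and mₖ₊₁ = dₖaₖ − mₖ, dₖ₊₁ = (n − mₖ₊₁²)/dₖ, aₖ₊₁ = ⌊(a₀+mₖ₊₁)/dₖ₊₁⌋:
  k=1: m=45, d=10, a=9
  k=2: m=45, d=1, a=90
d=1 and a=2a₀=90 at k=2, so the next step gives (m, d) = (45, 10) again — its k=1 value — and the period has length 2.

[45; 9, 90]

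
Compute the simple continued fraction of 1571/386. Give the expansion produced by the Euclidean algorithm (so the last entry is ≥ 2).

[4; 14, 3, 2, 1, 2]

1571 = 4×386 + 27
386 = 14×27 + 8
27 = 3×8 + 3
8 = 2×3 + 2
3 = 1×2 + 1
2 = 2×1 + 0  (stop)
So 1571/386 = [4; 14, 3, 2, 1, 2].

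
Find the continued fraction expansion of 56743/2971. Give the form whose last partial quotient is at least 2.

[19; 10, 9, 2, 15]

56743 = 19×2971 + 294
2971 = 10×294 + 31
294 = 9×31 + 15
31 = 2×15 + 1
15 = 15×1 + 0  (stop)
So 56743/2971 = [19; 10, 9, 2, 15].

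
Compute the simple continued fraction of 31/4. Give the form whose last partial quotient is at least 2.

[7; 1, 3]

31 = 7*4 + 3
4 = 1*3 + 1
3 = 3*1 + 0  (stop)
So 31/4 = [7; 1, 3].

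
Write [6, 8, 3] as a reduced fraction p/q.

Using pₖ = aₖpₖ₋₁ + pₖ₋₂ and qₖ = aₖqₖ₋₁ + qₖ₋₂:
  k=0: a=6, p=6, q=1
  k=1: a=8, p=49, q=8
  k=2: a=3, p=153, q=25

153/25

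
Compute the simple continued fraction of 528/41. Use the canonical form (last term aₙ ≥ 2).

[12; 1, 7, 5]

528 = 12×41 + 36
41 = 1×36 + 5
36 = 7×5 + 1
5 = 5×1 + 0  (stop)
So 528/41 = [12; 1, 7, 5].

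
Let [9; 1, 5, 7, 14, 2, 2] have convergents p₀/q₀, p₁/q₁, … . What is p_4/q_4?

Using pₖ = aₖpₖ₋₁ + pₖ₋₂, qₖ = aₖqₖ₋₁ + qₖ₋₂ (with p₋₁=1, p₋₂=0, q₋₁=0, q₋₂=1):
  k=0: a=9, p=9, q=1
  k=1: a=1, p=10, q=1
  k=2: a=5, p=59, q=6
  k=3: a=7, p=423, q=43
  k=4: a=14, p=5981, q=608

5981/608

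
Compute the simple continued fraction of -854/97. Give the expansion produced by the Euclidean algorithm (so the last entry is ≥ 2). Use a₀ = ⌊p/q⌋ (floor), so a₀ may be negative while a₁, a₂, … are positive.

[-9; 5, 9, 2]

-854 = -9*97 + 19
97 = 5*19 + 2
19 = 9*2 + 1
2 = 2*1 + 0  (stop)
So -854/97 = [-9; 5, 9, 2].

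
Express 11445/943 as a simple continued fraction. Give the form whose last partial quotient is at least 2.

[12; 7, 3, 4, 2, 4]

11445 = 12·943 + 129
943 = 7·129 + 40
129 = 3·40 + 9
40 = 4·9 + 4
9 = 2·4 + 1
4 = 4·1 + 0  (stop)
So 11445/943 = [12; 7, 3, 4, 2, 4].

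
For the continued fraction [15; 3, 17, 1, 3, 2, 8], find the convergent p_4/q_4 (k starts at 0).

3326/217

Using pₖ = aₖpₖ₋₁ + pₖ₋₂, qₖ = aₖqₖ₋₁ + qₖ₋₂ (with p₋₁=1, p₋₂=0, q₋₁=0, q₋₂=1):
  k=0: a=15, p=15, q=1
  k=1: a=3, p=46, q=3
  k=2: a=17, p=797, q=52
  k=3: a=1, p=843, q=55
  k=4: a=3, p=3326, q=217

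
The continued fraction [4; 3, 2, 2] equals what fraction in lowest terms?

73/17

Fold from the inside: start with 2/1.
  2 + 1/2 = 5/2
  3 + 2/5 = 17/5
  4 + 5/17 = 73/17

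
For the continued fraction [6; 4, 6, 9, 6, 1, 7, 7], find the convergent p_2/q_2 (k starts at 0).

Using pₖ = aₖpₖ₋₁ + pₖ₋₂, qₖ = aₖqₖ₋₁ + qₖ₋₂ (with p₋₁=1, p₋₂=0, q₋₁=0, q₋₂=1):
  k=0: a=6, p=6, q=1
  k=1: a=4, p=25, q=4
  k=2: a=6, p=156, q=25

156/25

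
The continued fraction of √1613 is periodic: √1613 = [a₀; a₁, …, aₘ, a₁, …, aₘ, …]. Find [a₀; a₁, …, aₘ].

[40; 6, 6, 80]

a₀ = ⌊√1613⌋ = 40.
With m₀=0, d₀=1 and mₖ₊₁ = dₖaₖ − mₖ, dₖ₊₁ = (n − mₖ₊₁²)/dₖ, aₖ₊₁ = ⌊(a₀+mₖ₊₁)/dₖ₊₁⌋:
  k=1: m=40, d=13, a=6
  k=2: m=38, d=13, a=6
  k=3: m=40, d=1, a=80
d=1 and a=2a₀=80 at k=3, so the next step gives (m, d) = (40, 13) again — its k=1 value — and the period has length 3.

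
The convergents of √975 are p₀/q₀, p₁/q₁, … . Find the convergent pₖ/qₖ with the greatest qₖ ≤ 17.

√975 = [31; 4, 2, 4, 62, …] (period length 4).
Convergents:
  p_0/q_0 = 31/1
  p_1/q_1 = 125/4
  p_2/q_2 = 281/9
  p_3/q_3 = 1249/40
q_2 = 9 ≤ 17 < 40 = q_3, so the answer is 281/9.

281/9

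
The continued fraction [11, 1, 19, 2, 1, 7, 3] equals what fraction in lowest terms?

17508/1465

Using pₖ = aₖpₖ₋₁ + pₖ₋₂ and qₖ = aₖqₖ₋₁ + qₖ₋₂:
  k=0: a=11, p=11, q=1
  k=1: a=1, p=12, q=1
  k=2: a=19, p=239, q=20
  k=3: a=2, p=490, q=41
  k=4: a=1, p=729, q=61
  k=5: a=7, p=5593, q=468
  k=6: a=3, p=17508, q=1465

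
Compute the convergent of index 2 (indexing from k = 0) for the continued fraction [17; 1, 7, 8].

143/8

Using pₖ = aₖpₖ₋₁ + pₖ₋₂, qₖ = aₖqₖ₋₁ + qₖ₋₂ (with p₋₁=1, p₋₂=0, q₋₁=0, q₋₂=1):
  k=0: a=17, p=17, q=1
  k=1: a=1, p=18, q=1
  k=2: a=7, p=143, q=8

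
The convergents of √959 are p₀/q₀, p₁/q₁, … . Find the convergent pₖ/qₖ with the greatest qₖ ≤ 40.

√959 = [30; 1, 29, 1, 60, …] (period length 4).
Convergents:
  p_0/q_0 = 30/1
  p_1/q_1 = 31/1
  p_2/q_2 = 929/30
  p_3/q_3 = 960/31
  p_4/q_4 = 58529/1890
q_3 = 31 ≤ 40 < 1890 = q_4, so the answer is 960/31.

960/31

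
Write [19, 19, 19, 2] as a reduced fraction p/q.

Using pₖ = aₖpₖ₋₁ + pₖ₋₂ and qₖ = aₖqₖ₋₁ + qₖ₋₂:
  k=0: a=19, p=19, q=1
  k=1: a=19, p=362, q=19
  k=2: a=19, p=6897, q=362
  k=3: a=2, p=14156, q=743

14156/743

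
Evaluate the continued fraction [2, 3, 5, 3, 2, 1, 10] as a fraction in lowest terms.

4183/1808

Using pₖ = aₖpₖ₋₁ + pₖ₋₂ and qₖ = aₖqₖ₋₁ + qₖ₋₂:
  k=0: a=2, p=2, q=1
  k=1: a=3, p=7, q=3
  k=2: a=5, p=37, q=16
  k=3: a=3, p=118, q=51
  k=4: a=2, p=273, q=118
  k=5: a=1, p=391, q=169
  k=6: a=10, p=4183, q=1808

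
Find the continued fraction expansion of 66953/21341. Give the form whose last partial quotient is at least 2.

[3; 7, 3, 1, 1, 9, 6, 7]

66953 = 3*21341 + 2930
21341 = 7*2930 + 831
2930 = 3*831 + 437
831 = 1*437 + 394
437 = 1*394 + 43
394 = 9*43 + 7
43 = 6*7 + 1
7 = 7*1 + 0  (stop)
So 66953/21341 = [3; 7, 3, 1, 1, 9, 6, 7].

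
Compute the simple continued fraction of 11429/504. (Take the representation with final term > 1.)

[22; 1, 2, 10, 1, 6, 2]

11429 = 22·504 + 341
504 = 1·341 + 163
341 = 2·163 + 15
163 = 10·15 + 13
15 = 1·13 + 2
13 = 6·2 + 1
2 = 2·1 + 0  (stop)
So 11429/504 = [22; 1, 2, 10, 1, 6, 2].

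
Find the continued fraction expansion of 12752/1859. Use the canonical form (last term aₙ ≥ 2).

[6; 1, 6, 8, 6, 2, 2]

12752 = 6·1859 + 1598
1859 = 1·1598 + 261
1598 = 6·261 + 32
261 = 8·32 + 5
32 = 6·5 + 2
5 = 2·2 + 1
2 = 2·1 + 0  (stop)
So 12752/1859 = [6; 1, 6, 8, 6, 2, 2].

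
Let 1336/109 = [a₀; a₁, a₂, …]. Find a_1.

1336 = 12·109 + 28   →  a_0 = 12
109 = 3·28 + 25   →  a_1 = 3

3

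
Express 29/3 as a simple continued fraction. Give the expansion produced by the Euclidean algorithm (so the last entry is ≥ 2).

29 = 9*3 + 2
3 = 1*2 + 1
2 = 2*1 + 0  (stop)
So 29/3 = [9; 1, 2].

[9; 1, 2]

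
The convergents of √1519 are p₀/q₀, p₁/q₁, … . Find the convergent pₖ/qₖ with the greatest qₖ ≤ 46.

√1519 = [38; 1, 37, 1, 76, …] (period length 4).
Convergents:
  p_0/q_0 = 38/1
  p_1/q_1 = 39/1
  p_2/q_2 = 1481/38
  p_3/q_3 = 1520/39
  p_4/q_4 = 117001/3002
q_3 = 39 ≤ 46 < 3002 = q_4, so the answer is 1520/39.

1520/39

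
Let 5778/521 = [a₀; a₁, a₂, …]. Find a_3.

1

5778 = 11·521 + 47   →  a_0 = 11
521 = 11·47 + 4   →  a_1 = 11
47 = 11·4 + 3   →  a_2 = 11
4 = 1·3 + 1   →  a_3 = 1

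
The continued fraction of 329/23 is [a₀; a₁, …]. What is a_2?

3

329 = 14·23 + 7   →  a_0 = 14
23 = 3·7 + 2   →  a_1 = 3
7 = 3·2 + 1   →  a_2 = 3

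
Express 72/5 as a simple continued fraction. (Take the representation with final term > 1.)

[14; 2, 2]

72 = 14*5 + 2
5 = 2*2 + 1
2 = 2*1 + 0  (stop)
So 72/5 = [14; 2, 2].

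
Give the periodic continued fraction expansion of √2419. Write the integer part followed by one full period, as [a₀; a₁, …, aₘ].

[49; 5, 2, 5, 98]

a₀ = ⌊√2419⌋ = 49.
With m₀=0, d₀=1 and mₖ₊₁ = dₖaₖ − mₖ, dₖ₊₁ = (n − mₖ₊₁²)/dₖ, aₖ₊₁ = ⌊(a₀+mₖ₊₁)/dₖ₊₁⌋:
  k=1: m=49, d=18, a=5
  k=2: m=41, d=41, a=2
  k=3: m=41, d=18, a=5
  k=4: m=49, d=1, a=98
d=1 and a=2a₀=98 at k=4, so the next step gives (m, d) = (49, 18) again — its k=1 value — and the period has length 4.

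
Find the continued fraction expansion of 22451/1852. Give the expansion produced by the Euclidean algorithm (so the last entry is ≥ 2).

[12; 8, 6, 3, 3, 1, 2]

22451 = 12·1852 + 227
1852 = 8·227 + 36
227 = 6·36 + 11
36 = 3·11 + 3
11 = 3·3 + 2
3 = 1·2 + 1
2 = 2·1 + 0  (stop)
So 22451/1852 = [12; 8, 6, 3, 3, 1, 2].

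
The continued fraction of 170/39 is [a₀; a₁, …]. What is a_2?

1

170 = 4·39 + 14   →  a_0 = 4
39 = 2·14 + 11   →  a_1 = 2
14 = 1·11 + 3   →  a_2 = 1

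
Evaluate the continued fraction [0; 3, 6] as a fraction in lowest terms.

Fold from the inside: start with 6/1.
  3 + 1/6 = 19/6
  0 + 6/19 = 6/19

6/19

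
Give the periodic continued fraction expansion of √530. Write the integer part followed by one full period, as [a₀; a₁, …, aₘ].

[23; 46]

a₀ = ⌊√530⌋ = 23.
With m₀=0, d₀=1 and mₖ₊₁ = dₖaₖ − mₖ, dₖ₊₁ = (n − mₖ₊₁²)/dₖ, aₖ₊₁ = ⌊(a₀+mₖ₊₁)/dₖ₊₁⌋:
  k=1: m=23, d=1, a=46
d=1 and a=2a₀=46 at k=1, so the next step gives (m, d) = (23, 1) again — its k=1 value — and the period has length 1.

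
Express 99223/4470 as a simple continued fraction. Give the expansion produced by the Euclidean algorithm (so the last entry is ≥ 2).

[22; 5, 16, 18, 3]

99223 = 22×4470 + 883
4470 = 5×883 + 55
883 = 16×55 + 3
55 = 18×3 + 1
3 = 3×1 + 0  (stop)
So 99223/4470 = [22; 5, 16, 18, 3].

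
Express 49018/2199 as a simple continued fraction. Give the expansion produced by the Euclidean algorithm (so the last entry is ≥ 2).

49018 = 22·2199 + 640
2199 = 3·640 + 279
640 = 2·279 + 82
279 = 3·82 + 33
82 = 2·33 + 16
33 = 2·16 + 1
16 = 16·1 + 0  (stop)
So 49018/2199 = [22; 3, 2, 3, 2, 2, 16].

[22; 3, 2, 3, 2, 2, 16]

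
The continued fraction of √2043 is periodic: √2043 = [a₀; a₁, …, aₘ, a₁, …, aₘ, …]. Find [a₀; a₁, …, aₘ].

a₀ = ⌊√2043⌋ = 45.
With m₀=0, d₀=1 and mₖ₊₁ = dₖaₖ − mₖ, dₖ₊₁ = (n − mₖ₊₁²)/dₖ, aₖ₊₁ = ⌊(a₀+mₖ₊₁)/dₖ₊₁⌋:
  k=1: m=45, d=18, a=5
  k=2: m=45, d=1, a=90
d=1 and a=2a₀=90 at k=2, so the next step gives (m, d) = (45, 18) again — its k=1 value — and the period has length 2.

[45; 5, 90]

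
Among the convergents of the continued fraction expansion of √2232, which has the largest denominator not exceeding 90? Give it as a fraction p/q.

1937/41

√2232 = [47; 4, 10, 4, 94, …] (period length 4).
Convergents:
  p_0/q_0 = 47/1
  p_1/q_1 = 189/4
  p_2/q_2 = 1937/41
  p_3/q_3 = 7937/168
q_2 = 41 ≤ 90 < 168 = q_3, so the answer is 1937/41.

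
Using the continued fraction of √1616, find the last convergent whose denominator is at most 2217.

√1616 = [40; 5, 80, …] (period length 2).
Convergents:
  p_0/q_0 = 40/1
  p_1/q_1 = 201/5
  p_2/q_2 = 16120/401
  p_3/q_3 = 80801/2010
  p_4/q_4 = 6480200/161201
q_3 = 2010 ≤ 2217 < 161201 = q_4, so the answer is 80801/2010.

80801/2010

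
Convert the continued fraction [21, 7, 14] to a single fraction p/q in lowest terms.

2093/99

Using pₖ = aₖpₖ₋₁ + pₖ₋₂ and qₖ = aₖqₖ₋₁ + qₖ₋₂:
  k=0: a=21, p=21, q=1
  k=1: a=7, p=148, q=7
  k=2: a=14, p=2093, q=99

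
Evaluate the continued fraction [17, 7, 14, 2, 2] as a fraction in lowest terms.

8725/509

Fold from the inside: start with 2/1.
  2 + 1/2 = 5/2
  14 + 2/5 = 72/5
  7 + 5/72 = 509/72
  17 + 72/509 = 8725/509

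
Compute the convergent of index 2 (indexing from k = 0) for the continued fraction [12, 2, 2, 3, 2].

Using pₖ = aₖpₖ₋₁ + pₖ₋₂, qₖ = aₖqₖ₋₁ + qₖ₋₂ (with p₋₁=1, p₋₂=0, q₋₁=0, q₋₂=1):
  k=0: a=12, p=12, q=1
  k=1: a=2, p=25, q=2
  k=2: a=2, p=62, q=5

62/5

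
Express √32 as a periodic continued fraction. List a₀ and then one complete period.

a₀ = ⌊√32⌋ = 5.

[5; 1, 1, 1, 10]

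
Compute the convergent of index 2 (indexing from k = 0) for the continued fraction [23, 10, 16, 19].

Using pₖ = aₖpₖ₋₁ + pₖ₋₂, qₖ = aₖqₖ₋₁ + qₖ₋₂ (with p₋₁=1, p₋₂=0, q₋₁=0, q₋₂=1):
  k=0: a=23, p=23, q=1
  k=1: a=10, p=231, q=10
  k=2: a=16, p=3719, q=161

3719/161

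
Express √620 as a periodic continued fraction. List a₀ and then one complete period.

[24; 1, 8, 1, 48]

a₀ = ⌊√620⌋ = 24.
With m₀=0, d₀=1 and mₖ₊₁ = dₖaₖ − mₖ, dₖ₊₁ = (n − mₖ₊₁²)/dₖ, aₖ₊₁ = ⌊(a₀+mₖ₊₁)/dₖ₊₁⌋:
  k=1: m=24, d=44, a=1
  k=2: m=20, d=5, a=8
  k=3: m=20, d=44, a=1
  k=4: m=24, d=1, a=48
d=1 and a=2a₀=48 at k=4, so the next step gives (m, d) = (24, 44) again — its k=1 value — and the period has length 4.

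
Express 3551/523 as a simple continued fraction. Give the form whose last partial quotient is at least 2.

3551 = 6×523 + 413
523 = 1×413 + 110
413 = 3×110 + 83
110 = 1×83 + 27
83 = 3×27 + 2
27 = 13×2 + 1
2 = 2×1 + 0  (stop)
So 3551/523 = [6; 1, 3, 1, 3, 13, 2].

[6; 1, 3, 1, 3, 13, 2]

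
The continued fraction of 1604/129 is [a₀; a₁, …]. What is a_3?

1604 = 12·129 + 56   →  a_0 = 12
129 = 2·56 + 17   →  a_1 = 2
56 = 3·17 + 5   →  a_2 = 3
17 = 3·5 + 2   →  a_3 = 3

3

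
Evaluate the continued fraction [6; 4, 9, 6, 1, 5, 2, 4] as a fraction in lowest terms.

Fold from the inside: start with 4/1.
  2 + 1/4 = 9/4
  5 + 4/9 = 49/9
  1 + 9/49 = 58/49
  6 + 49/58 = 397/58
  9 + 58/397 = 3631/397
  4 + 397/3631 = 14921/3631
  6 + 3631/14921 = 93157/14921

93157/14921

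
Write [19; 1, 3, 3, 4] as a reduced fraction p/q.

1107/56

Using pₖ = aₖpₖ₋₁ + pₖ₋₂ and qₖ = aₖqₖ₋₁ + qₖ₋₂:
  k=0: a=19, p=19, q=1
  k=1: a=1, p=20, q=1
  k=2: a=3, p=79, q=4
  k=3: a=3, p=257, q=13
  k=4: a=4, p=1107, q=56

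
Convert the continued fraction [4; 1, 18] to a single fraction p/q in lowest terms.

94/19

Fold from the inside: start with 18/1.
  1 + 1/18 = 19/18
  4 + 18/19 = 94/19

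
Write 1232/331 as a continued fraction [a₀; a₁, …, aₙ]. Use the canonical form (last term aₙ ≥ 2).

[3; 1, 2, 1, 1, 2, 18]

1232 = 3*331 + 239
331 = 1*239 + 92
239 = 2*92 + 55
92 = 1*55 + 37
55 = 1*37 + 18
37 = 2*18 + 1
18 = 18*1 + 0  (stop)
So 1232/331 = [3; 1, 2, 1, 1, 2, 18].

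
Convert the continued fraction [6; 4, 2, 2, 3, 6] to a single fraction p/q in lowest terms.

2939/472

Fold from the inside: start with 6/1.
  3 + 1/6 = 19/6
  2 + 6/19 = 44/19
  2 + 19/44 = 107/44
  4 + 44/107 = 472/107
  6 + 107/472 = 2939/472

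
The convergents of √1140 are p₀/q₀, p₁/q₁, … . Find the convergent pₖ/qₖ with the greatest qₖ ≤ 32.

√1140 = [33; 1, 3, 4, 3, 1, 66, …] (period length 6).
Convergents:
  p_0/q_0 = 33/1
  p_1/q_1 = 34/1
  p_2/q_2 = 135/4
  p_3/q_3 = 574/17
  p_4/q_4 = 1857/55
q_3 = 17 ≤ 32 < 55 = q_4, so the answer is 574/17.

574/17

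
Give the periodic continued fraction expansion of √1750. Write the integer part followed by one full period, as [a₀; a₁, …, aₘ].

[41; 1, 4, 1, 82]

a₀ = ⌊√1750⌋ = 41.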